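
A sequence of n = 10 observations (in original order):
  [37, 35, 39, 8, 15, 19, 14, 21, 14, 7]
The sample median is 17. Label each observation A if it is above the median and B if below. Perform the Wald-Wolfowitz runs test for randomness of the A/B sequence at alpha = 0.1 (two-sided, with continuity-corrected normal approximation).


Step 1: Compute median = 17; label A = above, B = below.
Labels in order: AAABBABABB  (n_A = 5, n_B = 5)
Step 2: Count runs R = 6.
Step 3: Under H0 (random ordering), E[R] = 2*n_A*n_B/(n_A+n_B) + 1 = 2*5*5/10 + 1 = 6.0000.
        Var[R] = 2*n_A*n_B*(2*n_A*n_B - n_A - n_B) / ((n_A+n_B)^2 * (n_A+n_B-1)) = 2000/900 = 2.2222.
        SD[R] = 1.4907.
Step 4: R = E[R], so z = 0 with no continuity correction.
Step 5: Two-sided p-value via normal approximation = 2*(1 - Phi(|z|)) = 1.000000.
Step 6: alpha = 0.1. fail to reject H0.

R = 6, z = 0.0000, p = 1.000000, fail to reject H0.


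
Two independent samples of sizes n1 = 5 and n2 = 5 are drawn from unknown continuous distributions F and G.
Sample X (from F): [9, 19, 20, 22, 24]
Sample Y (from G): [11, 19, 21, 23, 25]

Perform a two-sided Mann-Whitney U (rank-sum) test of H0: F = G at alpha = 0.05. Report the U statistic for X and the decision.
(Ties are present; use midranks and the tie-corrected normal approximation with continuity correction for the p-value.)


Step 1: Combine and sort all 10 observations; assign midranks.
sorted (value, group): (9,X), (11,Y), (19,X), (19,Y), (20,X), (21,Y), (22,X), (23,Y), (24,X), (25,Y)
ranks: 9->1, 11->2, 19->3.5, 19->3.5, 20->5, 21->6, 22->7, 23->8, 24->9, 25->10
Step 2: Rank sum for X: R1 = 1 + 3.5 + 5 + 7 + 9 = 25.5.
Step 3: U_X = R1 - n1(n1+1)/2 = 25.5 - 5*6/2 = 25.5 - 15 = 10.5.
       U_Y = n1*n2 - U_X = 25 - 10.5 = 14.5.
Step 4: Ties are present, so use the tie-corrected normal approximation (with continuity correction) for the p-value.
Step 5: p-value = 0.753298; compare to alpha = 0.05. fail to reject H0.

U_X = 10.5, p = 0.753298, fail to reject H0 at alpha = 0.05.


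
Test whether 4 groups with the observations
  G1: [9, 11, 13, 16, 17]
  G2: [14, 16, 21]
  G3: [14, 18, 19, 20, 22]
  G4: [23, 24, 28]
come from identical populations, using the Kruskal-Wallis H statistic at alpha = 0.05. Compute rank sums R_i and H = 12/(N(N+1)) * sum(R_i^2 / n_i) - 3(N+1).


Step 1: Combine all N = 16 observations and assign midranks.
sorted (value, group, rank): (9,G1,1), (11,G1,2), (13,G1,3), (14,G2,4.5), (14,G3,4.5), (16,G1,6.5), (16,G2,6.5), (17,G1,8), (18,G3,9), (19,G3,10), (20,G3,11), (21,G2,12), (22,G3,13), (23,G4,14), (24,G4,15), (28,G4,16)
Step 2: Sum ranks within each group.
R_1 = 20.5 (n_1 = 5)
R_2 = 23 (n_2 = 3)
R_3 = 47.5 (n_3 = 5)
R_4 = 45 (n_4 = 3)
Step 3: H = 12/(N(N+1)) * sum(R_i^2/n_i) - 3(N+1)
     = 12/(16*17) * (20.5^2/5 + 23^2/3 + 47.5^2/5 + 45^2/3) - 3*17
     = 0.044118 * 1386.63 - 51
     = 10.175000.
Step 4: Ties present; correction factor C = 1 - 12/(16^3 - 16) = 0.997059. Corrected H = 10.175000 / 0.997059 = 10.205015.
Step 5: Under H0, H ~ chi^2(3); p-value = 0.016901.
Step 6: alpha = 0.05. reject H0.

H = 10.2050, df = 3, p = 0.016901, reject H0.


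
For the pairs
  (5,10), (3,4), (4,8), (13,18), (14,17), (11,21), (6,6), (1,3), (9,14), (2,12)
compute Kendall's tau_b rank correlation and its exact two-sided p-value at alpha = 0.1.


Step 1: Enumerate the 45 unordered pairs (i,j) with i<j and classify each by sign(x_j-x_i) * sign(y_j-y_i).
  (1,2):dx=-2,dy=-6->C; (1,3):dx=-1,dy=-2->C; (1,4):dx=+8,dy=+8->C; (1,5):dx=+9,dy=+7->C
  (1,6):dx=+6,dy=+11->C; (1,7):dx=+1,dy=-4->D; (1,8):dx=-4,dy=-7->C; (1,9):dx=+4,dy=+4->C
  (1,10):dx=-3,dy=+2->D; (2,3):dx=+1,dy=+4->C; (2,4):dx=+10,dy=+14->C; (2,5):dx=+11,dy=+13->C
  (2,6):dx=+8,dy=+17->C; (2,7):dx=+3,dy=+2->C; (2,8):dx=-2,dy=-1->C; (2,9):dx=+6,dy=+10->C
  (2,10):dx=-1,dy=+8->D; (3,4):dx=+9,dy=+10->C; (3,5):dx=+10,dy=+9->C; (3,6):dx=+7,dy=+13->C
  (3,7):dx=+2,dy=-2->D; (3,8):dx=-3,dy=-5->C; (3,9):dx=+5,dy=+6->C; (3,10):dx=-2,dy=+4->D
  (4,5):dx=+1,dy=-1->D; (4,6):dx=-2,dy=+3->D; (4,7):dx=-7,dy=-12->C; (4,8):dx=-12,dy=-15->C
  (4,9):dx=-4,dy=-4->C; (4,10):dx=-11,dy=-6->C; (5,6):dx=-3,dy=+4->D; (5,7):dx=-8,dy=-11->C
  (5,8):dx=-13,dy=-14->C; (5,9):dx=-5,dy=-3->C; (5,10):dx=-12,dy=-5->C; (6,7):dx=-5,dy=-15->C
  (6,8):dx=-10,dy=-18->C; (6,9):dx=-2,dy=-7->C; (6,10):dx=-9,dy=-9->C; (7,8):dx=-5,dy=-3->C
  (7,9):dx=+3,dy=+8->C; (7,10):dx=-4,dy=+6->D; (8,9):dx=+8,dy=+11->C; (8,10):dx=+1,dy=+9->C
  (9,10):dx=-7,dy=-2->C
Step 2: C = 36, D = 9, total pairs = 45.
Step 3: tau = (C - D)/(n(n-1)/2) = (36 - 9)/45 = 0.600000.
Step 4: Exact two-sided p-value (enumerate n! = 3628800 permutations of y under H0): p = 0.016666.
Step 5: alpha = 0.1. reject H0.

tau_b = 0.6000 (C=36, D=9), p = 0.016666, reject H0.


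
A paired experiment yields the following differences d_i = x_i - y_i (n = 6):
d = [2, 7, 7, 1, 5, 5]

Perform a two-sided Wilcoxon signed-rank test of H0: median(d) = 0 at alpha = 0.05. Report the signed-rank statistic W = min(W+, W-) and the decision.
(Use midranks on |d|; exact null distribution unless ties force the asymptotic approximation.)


Step 1: Drop any zero differences (none here) and take |d_i|.
|d| = [2, 7, 7, 1, 5, 5]
Step 2: Midrank |d_i| (ties get averaged ranks).
ranks: |2|->2, |7|->5.5, |7|->5.5, |1|->1, |5|->3.5, |5|->3.5
Step 3: Attach original signs; sum ranks with positive sign and with negative sign.
W+ = 2 + 5.5 + 5.5 + 1 + 3.5 + 3.5 = 21
W- = 0 = 0
(Check: W+ + W- = 21 should equal n(n+1)/2 = 21.)
Step 4: Test statistic W = min(W+, W-) = 0.
Step 5: Ties in |d|, so use the tie-corrected normal approximation.
        E[W] = n(n+1)/4 = 6*7/4 = 10.5.
        Tie groups: |d|=5 (t=2), |d|=7 (t=2); sum(t^3 - t) = 12.
        Var[W] = n(n+1)(2n+1)/24 - sum(t^3-t)/48 = 546/24 - 12/48 = 22.5.
        z = (W - E[W]) / sqrt(Var[W]) = (0 - 10.5) / 4.7434 = -2.2136.
        Two-sided p = 2*Phi(z) = 0.026857.
Step 6: alpha = 0.05. reject H0.

W+ = 21, W- = 0, W = min = 0, p = 0.026857, reject H0.


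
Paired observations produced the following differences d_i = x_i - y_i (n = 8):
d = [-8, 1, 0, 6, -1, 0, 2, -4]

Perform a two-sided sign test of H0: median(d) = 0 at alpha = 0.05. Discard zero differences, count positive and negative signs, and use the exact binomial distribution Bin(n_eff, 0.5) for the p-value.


Step 1: Discard zero differences. Original n = 8; n_eff = number of nonzero differences = 6.
Nonzero differences (with sign): -8, +1, +6, -1, +2, -4
Step 2: Count signs: positive = 3, negative = 3.
Step 3: Under H0: P(positive) = 0.5, so the number of positives S ~ Bin(6, 0.5).
Step 4: Two-sided exact p-value = sum of Bin(6,0.5) probabilities at or below the observed probability = 1.000000.
Step 5: alpha = 0.05. fail to reject H0.

n_eff = 6, pos = 3, neg = 3, p = 1.000000, fail to reject H0.


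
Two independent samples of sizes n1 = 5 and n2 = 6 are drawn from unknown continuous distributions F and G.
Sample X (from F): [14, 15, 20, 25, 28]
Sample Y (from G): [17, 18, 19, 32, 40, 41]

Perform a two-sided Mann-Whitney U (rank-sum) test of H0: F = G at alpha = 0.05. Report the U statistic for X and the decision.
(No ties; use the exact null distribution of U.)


Step 1: Combine and sort all 11 observations; assign midranks.
sorted (value, group): (14,X), (15,X), (17,Y), (18,Y), (19,Y), (20,X), (25,X), (28,X), (32,Y), (40,Y), (41,Y)
ranks: 14->1, 15->2, 17->3, 18->4, 19->5, 20->6, 25->7, 28->8, 32->9, 40->10, 41->11
Step 2: Rank sum for X: R1 = 1 + 2 + 6 + 7 + 8 = 24.
Step 3: U_X = R1 - n1(n1+1)/2 = 24 - 5*6/2 = 24 - 15 = 9.
       U_Y = n1*n2 - U_X = 30 - 9 = 21.
Step 4: No ties, so the exact null distribution of U (based on enumerating the C(11,5) = 462 equally likely rank assignments) gives the two-sided p-value.
Step 5: p-value = 0.329004; compare to alpha = 0.05. fail to reject H0.

U_X = 9, p = 0.329004, fail to reject H0 at alpha = 0.05.


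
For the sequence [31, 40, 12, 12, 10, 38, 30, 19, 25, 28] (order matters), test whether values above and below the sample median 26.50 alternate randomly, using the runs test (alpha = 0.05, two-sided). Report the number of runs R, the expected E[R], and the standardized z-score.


Step 1: Compute median = 26.50; label A = above, B = below.
Labels in order: AABBBAABBA  (n_A = 5, n_B = 5)
Step 2: Count runs R = 5.
Step 3: Under H0 (random ordering), E[R] = 2*n_A*n_B/(n_A+n_B) + 1 = 2*5*5/10 + 1 = 6.0000.
        Var[R] = 2*n_A*n_B*(2*n_A*n_B - n_A - n_B) / ((n_A+n_B)^2 * (n_A+n_B-1)) = 2000/900 = 2.2222.
        SD[R] = 1.4907.
Step 4: Continuity-corrected z = (R + 0.5 - E[R]) / SD[R] = (5 + 0.5 - 6.0000) / 1.4907 = -0.3354.
Step 5: Two-sided p-value via normal approximation = 2*(1 - Phi(|z|)) = 0.737316.
Step 6: alpha = 0.05. fail to reject H0.

R = 5, z = -0.3354, p = 0.737316, fail to reject H0.


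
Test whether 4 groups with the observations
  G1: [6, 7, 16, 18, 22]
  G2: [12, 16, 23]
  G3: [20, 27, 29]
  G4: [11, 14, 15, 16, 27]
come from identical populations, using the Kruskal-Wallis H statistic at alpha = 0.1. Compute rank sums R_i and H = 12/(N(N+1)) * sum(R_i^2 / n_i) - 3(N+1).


Step 1: Combine all N = 16 observations and assign midranks.
sorted (value, group, rank): (6,G1,1), (7,G1,2), (11,G4,3), (12,G2,4), (14,G4,5), (15,G4,6), (16,G1,8), (16,G2,8), (16,G4,8), (18,G1,10), (20,G3,11), (22,G1,12), (23,G2,13), (27,G3,14.5), (27,G4,14.5), (29,G3,16)
Step 2: Sum ranks within each group.
R_1 = 33 (n_1 = 5)
R_2 = 25 (n_2 = 3)
R_3 = 41.5 (n_3 = 3)
R_4 = 36.5 (n_4 = 5)
Step 3: H = 12/(N(N+1)) * sum(R_i^2/n_i) - 3(N+1)
     = 12/(16*17) * (33^2/5 + 25^2/3 + 41.5^2/3 + 36.5^2/5) - 3*17
     = 0.044118 * 1266.67 - 51
     = 4.882353.
Step 4: Ties present; correction factor C = 1 - 30/(16^3 - 16) = 0.992647. Corrected H = 4.882353 / 0.992647 = 4.918519.
Step 5: Under H0, H ~ chi^2(3); p-value = 0.177862.
Step 6: alpha = 0.1. fail to reject H0.

H = 4.9185, df = 3, p = 0.177862, fail to reject H0.


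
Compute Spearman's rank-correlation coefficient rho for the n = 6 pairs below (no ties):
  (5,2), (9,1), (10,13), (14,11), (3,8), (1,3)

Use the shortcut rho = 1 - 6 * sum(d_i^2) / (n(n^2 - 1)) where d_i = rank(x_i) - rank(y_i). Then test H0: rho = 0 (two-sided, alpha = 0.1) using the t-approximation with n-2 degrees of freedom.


Step 1: Rank x and y separately (midranks; no ties here).
rank(x): 5->3, 9->4, 10->5, 14->6, 3->2, 1->1
rank(y): 2->2, 1->1, 13->6, 11->5, 8->4, 3->3
Step 2: d_i = R_x(i) - R_y(i); compute d_i^2.
  (3-2)^2=1, (4-1)^2=9, (5-6)^2=1, (6-5)^2=1, (2-4)^2=4, (1-3)^2=4
sum(d^2) = 20.
Step 3: rho = 1 - 6*20 / (6*(6^2 - 1)) = 1 - 120/210 = 0.428571.
Step 4: Under H0, t = rho * sqrt((n-2)/(1-rho^2)) = 0.9487 ~ t(4).
Step 5: Two-sided p-value from the t-distribution with 4 df = 0.396501.
Step 6: alpha = 0.1. fail to reject H0.

rho = 0.4286, p = 0.396501, fail to reject H0 at alpha = 0.1.


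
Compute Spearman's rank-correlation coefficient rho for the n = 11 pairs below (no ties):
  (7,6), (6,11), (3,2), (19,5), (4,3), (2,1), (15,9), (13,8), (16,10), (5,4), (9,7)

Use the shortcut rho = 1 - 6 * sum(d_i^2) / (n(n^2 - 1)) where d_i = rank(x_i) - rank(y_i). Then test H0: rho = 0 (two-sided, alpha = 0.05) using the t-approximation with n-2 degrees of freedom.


Step 1: Rank x and y separately (midranks; no ties here).
rank(x): 7->6, 6->5, 3->2, 19->11, 4->3, 2->1, 15->9, 13->8, 16->10, 5->4, 9->7
rank(y): 6->6, 11->11, 2->2, 5->5, 3->3, 1->1, 9->9, 8->8, 10->10, 4->4, 7->7
Step 2: d_i = R_x(i) - R_y(i); compute d_i^2.
  (6-6)^2=0, (5-11)^2=36, (2-2)^2=0, (11-5)^2=36, (3-3)^2=0, (1-1)^2=0, (9-9)^2=0, (8-8)^2=0, (10-10)^2=0, (4-4)^2=0, (7-7)^2=0
sum(d^2) = 72.
Step 3: rho = 1 - 6*72 / (11*(11^2 - 1)) = 1 - 432/1320 = 0.672727.
Step 4: Under H0, t = rho * sqrt((n-2)/(1-rho^2)) = 2.7277 ~ t(9).
Step 5: Two-sided p-value from the t-distribution with 9 df = 0.023313.
Step 6: alpha = 0.05. reject H0.

rho = 0.6727, p = 0.023313, reject H0 at alpha = 0.05.


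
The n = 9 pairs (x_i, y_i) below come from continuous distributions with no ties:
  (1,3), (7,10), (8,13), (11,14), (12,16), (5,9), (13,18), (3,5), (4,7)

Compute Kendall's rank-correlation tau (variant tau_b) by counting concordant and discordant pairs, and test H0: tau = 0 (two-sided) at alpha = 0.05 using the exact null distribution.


Step 1: Enumerate the 36 unordered pairs (i,j) with i<j and classify each by sign(x_j-x_i) * sign(y_j-y_i).
  (1,2):dx=+6,dy=+7->C; (1,3):dx=+7,dy=+10->C; (1,4):dx=+10,dy=+11->C; (1,5):dx=+11,dy=+13->C
  (1,6):dx=+4,dy=+6->C; (1,7):dx=+12,dy=+15->C; (1,8):dx=+2,dy=+2->C; (1,9):dx=+3,dy=+4->C
  (2,3):dx=+1,dy=+3->C; (2,4):dx=+4,dy=+4->C; (2,5):dx=+5,dy=+6->C; (2,6):dx=-2,dy=-1->C
  (2,7):dx=+6,dy=+8->C; (2,8):dx=-4,dy=-5->C; (2,9):dx=-3,dy=-3->C; (3,4):dx=+3,dy=+1->C
  (3,5):dx=+4,dy=+3->C; (3,6):dx=-3,dy=-4->C; (3,7):dx=+5,dy=+5->C; (3,8):dx=-5,dy=-8->C
  (3,9):dx=-4,dy=-6->C; (4,5):dx=+1,dy=+2->C; (4,6):dx=-6,dy=-5->C; (4,7):dx=+2,dy=+4->C
  (4,8):dx=-8,dy=-9->C; (4,9):dx=-7,dy=-7->C; (5,6):dx=-7,dy=-7->C; (5,7):dx=+1,dy=+2->C
  (5,8):dx=-9,dy=-11->C; (5,9):dx=-8,dy=-9->C; (6,7):dx=+8,dy=+9->C; (6,8):dx=-2,dy=-4->C
  (6,9):dx=-1,dy=-2->C; (7,8):dx=-10,dy=-13->C; (7,9):dx=-9,dy=-11->C; (8,9):dx=+1,dy=+2->C
Step 2: C = 36, D = 0, total pairs = 36.
Step 3: tau = (C - D)/(n(n-1)/2) = (36 - 0)/36 = 1.000000.
Step 4: Exact two-sided p-value (enumerate n! = 362880 permutations of y under H0): p = 0.000006.
Step 5: alpha = 0.05. reject H0.

tau_b = 1.0000 (C=36, D=0), p = 0.000006, reject H0.


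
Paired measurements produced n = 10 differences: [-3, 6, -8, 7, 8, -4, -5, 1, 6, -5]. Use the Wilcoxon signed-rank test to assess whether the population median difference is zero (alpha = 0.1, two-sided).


Step 1: Drop any zero differences (none here) and take |d_i|.
|d| = [3, 6, 8, 7, 8, 4, 5, 1, 6, 5]
Step 2: Midrank |d_i| (ties get averaged ranks).
ranks: |3|->2, |6|->6.5, |8|->9.5, |7|->8, |8|->9.5, |4|->3, |5|->4.5, |1|->1, |6|->6.5, |5|->4.5
Step 3: Attach original signs; sum ranks with positive sign and with negative sign.
W+ = 6.5 + 8 + 9.5 + 1 + 6.5 = 31.5
W- = 2 + 9.5 + 3 + 4.5 + 4.5 = 23.5
(Check: W+ + W- = 55 should equal n(n+1)/2 = 55.)
Step 4: Test statistic W = min(W+, W-) = 23.5.
Step 5: Ties in |d|, so use the tie-corrected normal approximation.
        E[W] = n(n+1)/4 = 10*11/4 = 27.5.
        Tie groups: |d|=5 (t=2), |d|=6 (t=2), |d|=8 (t=2); sum(t^3 - t) = 18.
        Var[W] = n(n+1)(2n+1)/24 - sum(t^3-t)/48 = 2310/24 - 18/48 = 95.875.
        z = (W - E[W]) / sqrt(Var[W]) = (23.5 - 27.5) / 9.7916 = -0.4085.
        Two-sided p = 2*Phi(z) = 0.682896.
Step 6: alpha = 0.1. fail to reject H0.

W+ = 31.5, W- = 23.5, W = min = 23.5, p = 0.682896, fail to reject H0.


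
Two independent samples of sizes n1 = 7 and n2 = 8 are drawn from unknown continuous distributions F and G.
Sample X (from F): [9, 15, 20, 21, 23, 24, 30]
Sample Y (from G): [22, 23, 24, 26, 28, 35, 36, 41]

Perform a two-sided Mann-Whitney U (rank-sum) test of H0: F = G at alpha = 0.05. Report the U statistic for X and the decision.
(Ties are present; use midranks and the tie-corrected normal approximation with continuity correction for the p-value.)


Step 1: Combine and sort all 15 observations; assign midranks.
sorted (value, group): (9,X), (15,X), (20,X), (21,X), (22,Y), (23,X), (23,Y), (24,X), (24,Y), (26,Y), (28,Y), (30,X), (35,Y), (36,Y), (41,Y)
ranks: 9->1, 15->2, 20->3, 21->4, 22->5, 23->6.5, 23->6.5, 24->8.5, 24->8.5, 26->10, 28->11, 30->12, 35->13, 36->14, 41->15
Step 2: Rank sum for X: R1 = 1 + 2 + 3 + 4 + 6.5 + 8.5 + 12 = 37.
Step 3: U_X = R1 - n1(n1+1)/2 = 37 - 7*8/2 = 37 - 28 = 9.
       U_Y = n1*n2 - U_X = 56 - 9 = 47.
Step 4: Ties are present, so use the tie-corrected normal approximation (with continuity correction) for the p-value.
Step 5: p-value = 0.031969; compare to alpha = 0.05. reject H0.

U_X = 9, p = 0.031969, reject H0 at alpha = 0.05.


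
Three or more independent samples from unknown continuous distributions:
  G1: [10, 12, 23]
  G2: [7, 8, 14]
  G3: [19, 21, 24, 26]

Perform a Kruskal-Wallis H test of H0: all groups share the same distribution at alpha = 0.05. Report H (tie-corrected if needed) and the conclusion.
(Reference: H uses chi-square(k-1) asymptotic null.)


Step 1: Combine all N = 10 observations and assign midranks.
sorted (value, group, rank): (7,G2,1), (8,G2,2), (10,G1,3), (12,G1,4), (14,G2,5), (19,G3,6), (21,G3,7), (23,G1,8), (24,G3,9), (26,G3,10)
Step 2: Sum ranks within each group.
R_1 = 15 (n_1 = 3)
R_2 = 8 (n_2 = 3)
R_3 = 32 (n_3 = 4)
Step 3: H = 12/(N(N+1)) * sum(R_i^2/n_i) - 3(N+1)
     = 12/(10*11) * (15^2/3 + 8^2/3 + 32^2/4) - 3*11
     = 0.109091 * 352.333 - 33
     = 5.436364.
Step 4: No ties, so H is used without correction.
Step 5: Under H0, H ~ chi^2(2); p-value = 0.065995.
Step 6: alpha = 0.05. fail to reject H0.

H = 5.4364, df = 2, p = 0.065995, fail to reject H0.


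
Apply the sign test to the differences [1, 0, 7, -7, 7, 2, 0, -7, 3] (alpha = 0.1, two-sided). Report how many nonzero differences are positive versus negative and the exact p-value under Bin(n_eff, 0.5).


Step 1: Discard zero differences. Original n = 9; n_eff = number of nonzero differences = 7.
Nonzero differences (with sign): +1, +7, -7, +7, +2, -7, +3
Step 2: Count signs: positive = 5, negative = 2.
Step 3: Under H0: P(positive) = 0.5, so the number of positives S ~ Bin(7, 0.5).
Step 4: Two-sided exact p-value = sum of Bin(7,0.5) probabilities at or below the observed probability = 0.453125.
Step 5: alpha = 0.1. fail to reject H0.

n_eff = 7, pos = 5, neg = 2, p = 0.453125, fail to reject H0.


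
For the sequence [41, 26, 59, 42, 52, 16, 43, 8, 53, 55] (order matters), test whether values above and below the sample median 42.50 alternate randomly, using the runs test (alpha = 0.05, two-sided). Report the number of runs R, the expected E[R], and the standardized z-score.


Step 1: Compute median = 42.50; label A = above, B = below.
Labels in order: BBABABABAA  (n_A = 5, n_B = 5)
Step 2: Count runs R = 8.
Step 3: Under H0 (random ordering), E[R] = 2*n_A*n_B/(n_A+n_B) + 1 = 2*5*5/10 + 1 = 6.0000.
        Var[R] = 2*n_A*n_B*(2*n_A*n_B - n_A - n_B) / ((n_A+n_B)^2 * (n_A+n_B-1)) = 2000/900 = 2.2222.
        SD[R] = 1.4907.
Step 4: Continuity-corrected z = (R - 0.5 - E[R]) / SD[R] = (8 - 0.5 - 6.0000) / 1.4907 = 1.0062.
Step 5: Two-sided p-value via normal approximation = 2*(1 - Phi(|z|)) = 0.314305.
Step 6: alpha = 0.05. fail to reject H0.

R = 8, z = 1.0062, p = 0.314305, fail to reject H0.


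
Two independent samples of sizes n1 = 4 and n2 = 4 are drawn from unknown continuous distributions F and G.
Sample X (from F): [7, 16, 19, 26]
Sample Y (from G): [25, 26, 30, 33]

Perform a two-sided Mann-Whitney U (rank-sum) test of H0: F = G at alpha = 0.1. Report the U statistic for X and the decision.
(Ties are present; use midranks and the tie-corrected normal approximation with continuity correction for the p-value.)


Step 1: Combine and sort all 8 observations; assign midranks.
sorted (value, group): (7,X), (16,X), (19,X), (25,Y), (26,X), (26,Y), (30,Y), (33,Y)
ranks: 7->1, 16->2, 19->3, 25->4, 26->5.5, 26->5.5, 30->7, 33->8
Step 2: Rank sum for X: R1 = 1 + 2 + 3 + 5.5 = 11.5.
Step 3: U_X = R1 - n1(n1+1)/2 = 11.5 - 4*5/2 = 11.5 - 10 = 1.5.
       U_Y = n1*n2 - U_X = 16 - 1.5 = 14.5.
Step 4: Ties are present, so use the tie-corrected normal approximation (with continuity correction) for the p-value.
Step 5: p-value = 0.081429; compare to alpha = 0.1. reject H0.

U_X = 1.5, p = 0.081429, reject H0 at alpha = 0.1.


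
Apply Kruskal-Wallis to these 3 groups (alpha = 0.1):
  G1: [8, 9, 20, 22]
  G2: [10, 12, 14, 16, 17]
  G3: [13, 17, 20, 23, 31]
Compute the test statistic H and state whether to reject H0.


Step 1: Combine all N = 14 observations and assign midranks.
sorted (value, group, rank): (8,G1,1), (9,G1,2), (10,G2,3), (12,G2,4), (13,G3,5), (14,G2,6), (16,G2,7), (17,G2,8.5), (17,G3,8.5), (20,G1,10.5), (20,G3,10.5), (22,G1,12), (23,G3,13), (31,G3,14)
Step 2: Sum ranks within each group.
R_1 = 25.5 (n_1 = 4)
R_2 = 28.5 (n_2 = 5)
R_3 = 51 (n_3 = 5)
Step 3: H = 12/(N(N+1)) * sum(R_i^2/n_i) - 3(N+1)
     = 12/(14*15) * (25.5^2/4 + 28.5^2/5 + 51^2/5) - 3*15
     = 0.057143 * 845.213 - 45
     = 3.297857.
Step 4: Ties present; correction factor C = 1 - 12/(14^3 - 14) = 0.995604. Corrected H = 3.297857 / 0.995604 = 3.312417.
Step 5: Under H0, H ~ chi^2(2); p-value = 0.190861.
Step 6: alpha = 0.1. fail to reject H0.

H = 3.3124, df = 2, p = 0.190861, fail to reject H0.


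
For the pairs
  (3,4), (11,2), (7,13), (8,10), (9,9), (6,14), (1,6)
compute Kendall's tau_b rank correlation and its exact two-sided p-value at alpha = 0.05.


Step 1: Enumerate the 21 unordered pairs (i,j) with i<j and classify each by sign(x_j-x_i) * sign(y_j-y_i).
  (1,2):dx=+8,dy=-2->D; (1,3):dx=+4,dy=+9->C; (1,4):dx=+5,dy=+6->C; (1,5):dx=+6,dy=+5->C
  (1,6):dx=+3,dy=+10->C; (1,7):dx=-2,dy=+2->D; (2,3):dx=-4,dy=+11->D; (2,4):dx=-3,dy=+8->D
  (2,5):dx=-2,dy=+7->D; (2,6):dx=-5,dy=+12->D; (2,7):dx=-10,dy=+4->D; (3,4):dx=+1,dy=-3->D
  (3,5):dx=+2,dy=-4->D; (3,6):dx=-1,dy=+1->D; (3,7):dx=-6,dy=-7->C; (4,5):dx=+1,dy=-1->D
  (4,6):dx=-2,dy=+4->D; (4,7):dx=-7,dy=-4->C; (5,6):dx=-3,dy=+5->D; (5,7):dx=-8,dy=-3->C
  (6,7):dx=-5,dy=-8->C
Step 2: C = 8, D = 13, total pairs = 21.
Step 3: tau = (C - D)/(n(n-1)/2) = (8 - 13)/21 = -0.238095.
Step 4: Exact two-sided p-value (enumerate n! = 5040 permutations of y under H0): p = 0.561905.
Step 5: alpha = 0.05. fail to reject H0.

tau_b = -0.2381 (C=8, D=13), p = 0.561905, fail to reject H0.


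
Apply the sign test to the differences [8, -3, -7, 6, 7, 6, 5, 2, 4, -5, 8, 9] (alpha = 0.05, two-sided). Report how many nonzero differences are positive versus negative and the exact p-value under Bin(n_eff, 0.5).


Step 1: Discard zero differences. Original n = 12; n_eff = number of nonzero differences = 12.
Nonzero differences (with sign): +8, -3, -7, +6, +7, +6, +5, +2, +4, -5, +8, +9
Step 2: Count signs: positive = 9, negative = 3.
Step 3: Under H0: P(positive) = 0.5, so the number of positives S ~ Bin(12, 0.5).
Step 4: Two-sided exact p-value = sum of Bin(12,0.5) probabilities at or below the observed probability = 0.145996.
Step 5: alpha = 0.05. fail to reject H0.

n_eff = 12, pos = 9, neg = 3, p = 0.145996, fail to reject H0.


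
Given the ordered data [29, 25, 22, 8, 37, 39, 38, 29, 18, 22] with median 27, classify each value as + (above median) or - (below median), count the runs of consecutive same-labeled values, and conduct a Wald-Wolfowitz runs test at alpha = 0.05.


Step 1: Compute median = 27; label A = above, B = below.
Labels in order: ABBBAAAABB  (n_A = 5, n_B = 5)
Step 2: Count runs R = 4.
Step 3: Under H0 (random ordering), E[R] = 2*n_A*n_B/(n_A+n_B) + 1 = 2*5*5/10 + 1 = 6.0000.
        Var[R] = 2*n_A*n_B*(2*n_A*n_B - n_A - n_B) / ((n_A+n_B)^2 * (n_A+n_B-1)) = 2000/900 = 2.2222.
        SD[R] = 1.4907.
Step 4: Continuity-corrected z = (R + 0.5 - E[R]) / SD[R] = (4 + 0.5 - 6.0000) / 1.4907 = -1.0062.
Step 5: Two-sided p-value via normal approximation = 2*(1 - Phi(|z|)) = 0.314305.
Step 6: alpha = 0.05. fail to reject H0.

R = 4, z = -1.0062, p = 0.314305, fail to reject H0.


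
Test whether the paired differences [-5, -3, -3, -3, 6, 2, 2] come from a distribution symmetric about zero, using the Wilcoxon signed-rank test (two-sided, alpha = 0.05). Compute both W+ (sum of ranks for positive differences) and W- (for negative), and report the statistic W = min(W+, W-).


Step 1: Drop any zero differences (none here) and take |d_i|.
|d| = [5, 3, 3, 3, 6, 2, 2]
Step 2: Midrank |d_i| (ties get averaged ranks).
ranks: |5|->6, |3|->4, |3|->4, |3|->4, |6|->7, |2|->1.5, |2|->1.5
Step 3: Attach original signs; sum ranks with positive sign and with negative sign.
W+ = 7 + 1.5 + 1.5 = 10
W- = 6 + 4 + 4 + 4 = 18
(Check: W+ + W- = 28 should equal n(n+1)/2 = 28.)
Step 4: Test statistic W = min(W+, W-) = 10.
Step 5: Ties in |d|, so use the tie-corrected normal approximation.
        E[W] = n(n+1)/4 = 7*8/4 = 14.
        Tie groups: |d|=2 (t=2), |d|=3 (t=3); sum(t^3 - t) = 30.
        Var[W] = n(n+1)(2n+1)/24 - sum(t^3-t)/48 = 840/24 - 30/48 = 34.375.
        z = (W - E[W]) / sqrt(Var[W]) = (10 - 14) / 5.8630 = -0.6822.
        Two-sided p = 2*Phi(z) = 0.495086.
Step 6: alpha = 0.05. fail to reject H0.

W+ = 10, W- = 18, W = min = 10, p = 0.495086, fail to reject H0.


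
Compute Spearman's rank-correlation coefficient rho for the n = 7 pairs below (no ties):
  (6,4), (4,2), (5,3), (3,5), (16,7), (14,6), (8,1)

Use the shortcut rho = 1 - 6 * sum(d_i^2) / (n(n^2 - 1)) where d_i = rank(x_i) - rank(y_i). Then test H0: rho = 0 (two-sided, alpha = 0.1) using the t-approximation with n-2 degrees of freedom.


Step 1: Rank x and y separately (midranks; no ties here).
rank(x): 6->4, 4->2, 5->3, 3->1, 16->7, 14->6, 8->5
rank(y): 4->4, 2->2, 3->3, 5->5, 7->7, 6->6, 1->1
Step 2: d_i = R_x(i) - R_y(i); compute d_i^2.
  (4-4)^2=0, (2-2)^2=0, (3-3)^2=0, (1-5)^2=16, (7-7)^2=0, (6-6)^2=0, (5-1)^2=16
sum(d^2) = 32.
Step 3: rho = 1 - 6*32 / (7*(7^2 - 1)) = 1 - 192/336 = 0.428571.
Step 4: Under H0, t = rho * sqrt((n-2)/(1-rho^2)) = 1.0607 ~ t(5).
Step 5: Two-sided p-value from the t-distribution with 5 df = 0.337368.
Step 6: alpha = 0.1. fail to reject H0.

rho = 0.4286, p = 0.337368, fail to reject H0 at alpha = 0.1.


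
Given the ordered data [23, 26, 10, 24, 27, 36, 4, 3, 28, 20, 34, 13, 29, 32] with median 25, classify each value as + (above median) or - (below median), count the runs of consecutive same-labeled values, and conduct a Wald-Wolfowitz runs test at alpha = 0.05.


Step 1: Compute median = 25; label A = above, B = below.
Labels in order: BABBAABBABABAA  (n_A = 7, n_B = 7)
Step 2: Count runs R = 10.
Step 3: Under H0 (random ordering), E[R] = 2*n_A*n_B/(n_A+n_B) + 1 = 2*7*7/14 + 1 = 8.0000.
        Var[R] = 2*n_A*n_B*(2*n_A*n_B - n_A - n_B) / ((n_A+n_B)^2 * (n_A+n_B-1)) = 8232/2548 = 3.2308.
        SD[R] = 1.7974.
Step 4: Continuity-corrected z = (R - 0.5 - E[R]) / SD[R] = (10 - 0.5 - 8.0000) / 1.7974 = 0.8345.
Step 5: Two-sided p-value via normal approximation = 2*(1 - Phi(|z|)) = 0.403986.
Step 6: alpha = 0.05. fail to reject H0.

R = 10, z = 0.8345, p = 0.403986, fail to reject H0.


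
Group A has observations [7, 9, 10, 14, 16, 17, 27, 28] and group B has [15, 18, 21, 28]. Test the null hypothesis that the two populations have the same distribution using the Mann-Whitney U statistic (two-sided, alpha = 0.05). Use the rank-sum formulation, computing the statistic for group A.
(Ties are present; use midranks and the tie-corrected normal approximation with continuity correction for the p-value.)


Step 1: Combine and sort all 12 observations; assign midranks.
sorted (value, group): (7,X), (9,X), (10,X), (14,X), (15,Y), (16,X), (17,X), (18,Y), (21,Y), (27,X), (28,X), (28,Y)
ranks: 7->1, 9->2, 10->3, 14->4, 15->5, 16->6, 17->7, 18->8, 21->9, 27->10, 28->11.5, 28->11.5
Step 2: Rank sum for X: R1 = 1 + 2 + 3 + 4 + 6 + 7 + 10 + 11.5 = 44.5.
Step 3: U_X = R1 - n1(n1+1)/2 = 44.5 - 8*9/2 = 44.5 - 36 = 8.5.
       U_Y = n1*n2 - U_X = 32 - 8.5 = 23.5.
Step 4: Ties are present, so use the tie-corrected normal approximation (with continuity correction) for the p-value.
Step 5: p-value = 0.233663; compare to alpha = 0.05. fail to reject H0.

U_X = 8.5, p = 0.233663, fail to reject H0 at alpha = 0.05.


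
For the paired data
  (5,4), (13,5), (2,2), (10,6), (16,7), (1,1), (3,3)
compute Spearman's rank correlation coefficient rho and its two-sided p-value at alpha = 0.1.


Step 1: Rank x and y separately (midranks; no ties here).
rank(x): 5->4, 13->6, 2->2, 10->5, 16->7, 1->1, 3->3
rank(y): 4->4, 5->5, 2->2, 6->6, 7->7, 1->1, 3->3
Step 2: d_i = R_x(i) - R_y(i); compute d_i^2.
  (4-4)^2=0, (6-5)^2=1, (2-2)^2=0, (5-6)^2=1, (7-7)^2=0, (1-1)^2=0, (3-3)^2=0
sum(d^2) = 2.
Step 3: rho = 1 - 6*2 / (7*(7^2 - 1)) = 1 - 12/336 = 0.964286.
Step 4: Under H0, t = rho * sqrt((n-2)/(1-rho^2)) = 8.1408 ~ t(5).
Step 5: Two-sided p-value from the t-distribution with 5 df = 0.000454.
Step 6: alpha = 0.1. reject H0.

rho = 0.9643, p = 0.000454, reject H0 at alpha = 0.1.


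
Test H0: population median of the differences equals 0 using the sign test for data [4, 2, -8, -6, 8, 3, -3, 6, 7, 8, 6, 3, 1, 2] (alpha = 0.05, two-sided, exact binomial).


Step 1: Discard zero differences. Original n = 14; n_eff = number of nonzero differences = 14.
Nonzero differences (with sign): +4, +2, -8, -6, +8, +3, -3, +6, +7, +8, +6, +3, +1, +2
Step 2: Count signs: positive = 11, negative = 3.
Step 3: Under H0: P(positive) = 0.5, so the number of positives S ~ Bin(14, 0.5).
Step 4: Two-sided exact p-value = sum of Bin(14,0.5) probabilities at or below the observed probability = 0.057373.
Step 5: alpha = 0.05. fail to reject H0.

n_eff = 14, pos = 11, neg = 3, p = 0.057373, fail to reject H0.


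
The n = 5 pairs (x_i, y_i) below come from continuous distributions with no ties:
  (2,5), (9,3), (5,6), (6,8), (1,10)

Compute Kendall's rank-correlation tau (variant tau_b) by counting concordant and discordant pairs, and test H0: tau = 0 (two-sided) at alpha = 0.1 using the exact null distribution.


Step 1: Enumerate the 10 unordered pairs (i,j) with i<j and classify each by sign(x_j-x_i) * sign(y_j-y_i).
  (1,2):dx=+7,dy=-2->D; (1,3):dx=+3,dy=+1->C; (1,4):dx=+4,dy=+3->C; (1,5):dx=-1,dy=+5->D
  (2,3):dx=-4,dy=+3->D; (2,4):dx=-3,dy=+5->D; (2,5):dx=-8,dy=+7->D; (3,4):dx=+1,dy=+2->C
  (3,5):dx=-4,dy=+4->D; (4,5):dx=-5,dy=+2->D
Step 2: C = 3, D = 7, total pairs = 10.
Step 3: tau = (C - D)/(n(n-1)/2) = (3 - 7)/10 = -0.400000.
Step 4: Exact two-sided p-value (enumerate n! = 120 permutations of y under H0): p = 0.483333.
Step 5: alpha = 0.1. fail to reject H0.

tau_b = -0.4000 (C=3, D=7), p = 0.483333, fail to reject H0.


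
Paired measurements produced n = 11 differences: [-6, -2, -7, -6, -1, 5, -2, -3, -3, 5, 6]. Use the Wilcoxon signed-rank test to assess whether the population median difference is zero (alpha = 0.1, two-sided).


Step 1: Drop any zero differences (none here) and take |d_i|.
|d| = [6, 2, 7, 6, 1, 5, 2, 3, 3, 5, 6]
Step 2: Midrank |d_i| (ties get averaged ranks).
ranks: |6|->9, |2|->2.5, |7|->11, |6|->9, |1|->1, |5|->6.5, |2|->2.5, |3|->4.5, |3|->4.5, |5|->6.5, |6|->9
Step 3: Attach original signs; sum ranks with positive sign and with negative sign.
W+ = 6.5 + 6.5 + 9 = 22
W- = 9 + 2.5 + 11 + 9 + 1 + 2.5 + 4.5 + 4.5 = 44
(Check: W+ + W- = 66 should equal n(n+1)/2 = 66.)
Step 4: Test statistic W = min(W+, W-) = 22.
Step 5: Ties in |d|, so use the tie-corrected normal approximation.
        E[W] = n(n+1)/4 = 11*12/4 = 33.
        Tie groups: |d|=2 (t=2), |d|=3 (t=2), |d|=5 (t=2), |d|=6 (t=3); sum(t^3 - t) = 42.
        Var[W] = n(n+1)(2n+1)/24 - sum(t^3-t)/48 = 3036/24 - 42/48 = 125.625.
        z = (W - E[W]) / sqrt(Var[W]) = (22 - 33) / 11.2083 = -0.9814.
        Two-sided p = 2*Phi(z) = 0.326386.
Step 6: alpha = 0.1. fail to reject H0.

W+ = 22, W- = 44, W = min = 22, p = 0.326386, fail to reject H0.


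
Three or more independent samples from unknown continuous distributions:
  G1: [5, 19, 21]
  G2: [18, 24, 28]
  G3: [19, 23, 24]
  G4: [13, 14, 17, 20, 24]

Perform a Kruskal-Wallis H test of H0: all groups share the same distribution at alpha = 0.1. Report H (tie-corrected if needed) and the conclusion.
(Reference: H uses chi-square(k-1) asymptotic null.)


Step 1: Combine all N = 14 observations and assign midranks.
sorted (value, group, rank): (5,G1,1), (13,G4,2), (14,G4,3), (17,G4,4), (18,G2,5), (19,G1,6.5), (19,G3,6.5), (20,G4,8), (21,G1,9), (23,G3,10), (24,G2,12), (24,G3,12), (24,G4,12), (28,G2,14)
Step 2: Sum ranks within each group.
R_1 = 16.5 (n_1 = 3)
R_2 = 31 (n_2 = 3)
R_3 = 28.5 (n_3 = 3)
R_4 = 29 (n_4 = 5)
Step 3: H = 12/(N(N+1)) * sum(R_i^2/n_i) - 3(N+1)
     = 12/(14*15) * (16.5^2/3 + 31^2/3 + 28.5^2/3 + 29^2/5) - 3*15
     = 0.057143 * 850.033 - 45
     = 3.573333.
Step 4: Ties present; correction factor C = 1 - 30/(14^3 - 14) = 0.989011. Corrected H = 3.573333 / 0.989011 = 3.613037.
Step 5: Under H0, H ~ chi^2(3); p-value = 0.306395.
Step 6: alpha = 0.1. fail to reject H0.

H = 3.6130, df = 3, p = 0.306395, fail to reject H0.


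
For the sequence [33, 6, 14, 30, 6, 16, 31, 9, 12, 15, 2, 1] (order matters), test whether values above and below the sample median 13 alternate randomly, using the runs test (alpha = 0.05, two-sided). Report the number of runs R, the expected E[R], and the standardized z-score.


Step 1: Compute median = 13; label A = above, B = below.
Labels in order: ABAABAABBABB  (n_A = 6, n_B = 6)
Step 2: Count runs R = 8.
Step 3: Under H0 (random ordering), E[R] = 2*n_A*n_B/(n_A+n_B) + 1 = 2*6*6/12 + 1 = 7.0000.
        Var[R] = 2*n_A*n_B*(2*n_A*n_B - n_A - n_B) / ((n_A+n_B)^2 * (n_A+n_B-1)) = 4320/1584 = 2.7273.
        SD[R] = 1.6514.
Step 4: Continuity-corrected z = (R - 0.5 - E[R]) / SD[R] = (8 - 0.5 - 7.0000) / 1.6514 = 0.3028.
Step 5: Two-sided p-value via normal approximation = 2*(1 - Phi(|z|)) = 0.762069.
Step 6: alpha = 0.05. fail to reject H0.

R = 8, z = 0.3028, p = 0.762069, fail to reject H0.


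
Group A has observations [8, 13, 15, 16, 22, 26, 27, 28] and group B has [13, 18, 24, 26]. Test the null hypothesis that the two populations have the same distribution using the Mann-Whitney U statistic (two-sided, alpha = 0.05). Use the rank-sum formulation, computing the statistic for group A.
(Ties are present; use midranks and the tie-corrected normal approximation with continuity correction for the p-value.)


Step 1: Combine and sort all 12 observations; assign midranks.
sorted (value, group): (8,X), (13,X), (13,Y), (15,X), (16,X), (18,Y), (22,X), (24,Y), (26,X), (26,Y), (27,X), (28,X)
ranks: 8->1, 13->2.5, 13->2.5, 15->4, 16->5, 18->6, 22->7, 24->8, 26->9.5, 26->9.5, 27->11, 28->12
Step 2: Rank sum for X: R1 = 1 + 2.5 + 4 + 5 + 7 + 9.5 + 11 + 12 = 52.
Step 3: U_X = R1 - n1(n1+1)/2 = 52 - 8*9/2 = 52 - 36 = 16.
       U_Y = n1*n2 - U_X = 32 - 16 = 16.
Step 4: Ties are present, so use the tie-corrected normal approximation (with continuity correction) for the p-value.
Step 5: p-value = 1.000000; compare to alpha = 0.05. fail to reject H0.

U_X = 16, p = 1.000000, fail to reject H0 at alpha = 0.05.


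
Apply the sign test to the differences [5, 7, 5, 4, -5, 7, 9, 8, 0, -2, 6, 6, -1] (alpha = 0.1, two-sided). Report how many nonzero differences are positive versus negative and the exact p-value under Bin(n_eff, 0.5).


Step 1: Discard zero differences. Original n = 13; n_eff = number of nonzero differences = 12.
Nonzero differences (with sign): +5, +7, +5, +4, -5, +7, +9, +8, -2, +6, +6, -1
Step 2: Count signs: positive = 9, negative = 3.
Step 3: Under H0: P(positive) = 0.5, so the number of positives S ~ Bin(12, 0.5).
Step 4: Two-sided exact p-value = sum of Bin(12,0.5) probabilities at or below the observed probability = 0.145996.
Step 5: alpha = 0.1. fail to reject H0.

n_eff = 12, pos = 9, neg = 3, p = 0.145996, fail to reject H0.


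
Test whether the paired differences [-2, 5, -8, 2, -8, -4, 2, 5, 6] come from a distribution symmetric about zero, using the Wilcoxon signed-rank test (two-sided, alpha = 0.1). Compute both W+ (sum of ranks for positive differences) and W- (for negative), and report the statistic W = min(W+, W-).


Step 1: Drop any zero differences (none here) and take |d_i|.
|d| = [2, 5, 8, 2, 8, 4, 2, 5, 6]
Step 2: Midrank |d_i| (ties get averaged ranks).
ranks: |2|->2, |5|->5.5, |8|->8.5, |2|->2, |8|->8.5, |4|->4, |2|->2, |5|->5.5, |6|->7
Step 3: Attach original signs; sum ranks with positive sign and with negative sign.
W+ = 5.5 + 2 + 2 + 5.5 + 7 = 22
W- = 2 + 8.5 + 8.5 + 4 = 23
(Check: W+ + W- = 45 should equal n(n+1)/2 = 45.)
Step 4: Test statistic W = min(W+, W-) = 22.
Step 5: Ties in |d|, so use the tie-corrected normal approximation.
        E[W] = n(n+1)/4 = 9*10/4 = 22.5.
        Tie groups: |d|=2 (t=3), |d|=5 (t=2), |d|=8 (t=2); sum(t^3 - t) = 36.
        Var[W] = n(n+1)(2n+1)/24 - sum(t^3-t)/48 = 1710/24 - 36/48 = 70.5.
        z = (W - E[W]) / sqrt(Var[W]) = (22 - 22.5) / 8.3964 = -0.0595.
        Two-sided p = 2*Phi(z) = 0.952515.
Step 6: alpha = 0.1. fail to reject H0.

W+ = 22, W- = 23, W = min = 22, p = 0.952515, fail to reject H0.


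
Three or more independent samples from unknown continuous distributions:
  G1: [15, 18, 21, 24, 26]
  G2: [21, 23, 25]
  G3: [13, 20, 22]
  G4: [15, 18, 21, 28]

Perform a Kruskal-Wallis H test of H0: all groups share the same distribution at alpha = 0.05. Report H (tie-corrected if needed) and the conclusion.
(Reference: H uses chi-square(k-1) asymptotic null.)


Step 1: Combine all N = 15 observations and assign midranks.
sorted (value, group, rank): (13,G3,1), (15,G1,2.5), (15,G4,2.5), (18,G1,4.5), (18,G4,4.5), (20,G3,6), (21,G1,8), (21,G2,8), (21,G4,8), (22,G3,10), (23,G2,11), (24,G1,12), (25,G2,13), (26,G1,14), (28,G4,15)
Step 2: Sum ranks within each group.
R_1 = 41 (n_1 = 5)
R_2 = 32 (n_2 = 3)
R_3 = 17 (n_3 = 3)
R_4 = 30 (n_4 = 4)
Step 3: H = 12/(N(N+1)) * sum(R_i^2/n_i) - 3(N+1)
     = 12/(15*16) * (41^2/5 + 32^2/3 + 17^2/3 + 30^2/4) - 3*16
     = 0.050000 * 998.867 - 48
     = 1.943333.
Step 4: Ties present; correction factor C = 1 - 36/(15^3 - 15) = 0.989286. Corrected H = 1.943333 / 0.989286 = 1.964380.
Step 5: Under H0, H ~ chi^2(3); p-value = 0.579833.
Step 6: alpha = 0.05. fail to reject H0.

H = 1.9644, df = 3, p = 0.579833, fail to reject H0.


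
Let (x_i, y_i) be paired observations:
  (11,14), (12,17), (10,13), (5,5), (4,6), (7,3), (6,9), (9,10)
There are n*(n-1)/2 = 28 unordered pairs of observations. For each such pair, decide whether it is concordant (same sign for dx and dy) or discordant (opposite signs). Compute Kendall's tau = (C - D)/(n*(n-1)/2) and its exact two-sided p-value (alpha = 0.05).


Step 1: Enumerate the 28 unordered pairs (i,j) with i<j and classify each by sign(x_j-x_i) * sign(y_j-y_i).
  (1,2):dx=+1,dy=+3->C; (1,3):dx=-1,dy=-1->C; (1,4):dx=-6,dy=-9->C; (1,5):dx=-7,dy=-8->C
  (1,6):dx=-4,dy=-11->C; (1,7):dx=-5,dy=-5->C; (1,8):dx=-2,dy=-4->C; (2,3):dx=-2,dy=-4->C
  (2,4):dx=-7,dy=-12->C; (2,5):dx=-8,dy=-11->C; (2,6):dx=-5,dy=-14->C; (2,7):dx=-6,dy=-8->C
  (2,8):dx=-3,dy=-7->C; (3,4):dx=-5,dy=-8->C; (3,5):dx=-6,dy=-7->C; (3,6):dx=-3,dy=-10->C
  (3,7):dx=-4,dy=-4->C; (3,8):dx=-1,dy=-3->C; (4,5):dx=-1,dy=+1->D; (4,6):dx=+2,dy=-2->D
  (4,7):dx=+1,dy=+4->C; (4,8):dx=+4,dy=+5->C; (5,6):dx=+3,dy=-3->D; (5,7):dx=+2,dy=+3->C
  (5,8):dx=+5,dy=+4->C; (6,7):dx=-1,dy=+6->D; (6,8):dx=+2,dy=+7->C; (7,8):dx=+3,dy=+1->C
Step 2: C = 24, D = 4, total pairs = 28.
Step 3: tau = (C - D)/(n(n-1)/2) = (24 - 4)/28 = 0.714286.
Step 4: Exact two-sided p-value (enumerate n! = 40320 permutations of y under H0): p = 0.014137.
Step 5: alpha = 0.05. reject H0.

tau_b = 0.7143 (C=24, D=4), p = 0.014137, reject H0.


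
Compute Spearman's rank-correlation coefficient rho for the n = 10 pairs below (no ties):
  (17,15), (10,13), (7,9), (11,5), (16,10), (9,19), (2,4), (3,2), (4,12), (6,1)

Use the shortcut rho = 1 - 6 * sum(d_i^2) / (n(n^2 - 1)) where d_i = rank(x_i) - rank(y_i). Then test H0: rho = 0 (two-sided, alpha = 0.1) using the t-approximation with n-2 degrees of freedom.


Step 1: Rank x and y separately (midranks; no ties here).
rank(x): 17->10, 10->7, 7->5, 11->8, 16->9, 9->6, 2->1, 3->2, 4->3, 6->4
rank(y): 15->9, 13->8, 9->5, 5->4, 10->6, 19->10, 4->3, 2->2, 12->7, 1->1
Step 2: d_i = R_x(i) - R_y(i); compute d_i^2.
  (10-9)^2=1, (7-8)^2=1, (5-5)^2=0, (8-4)^2=16, (9-6)^2=9, (6-10)^2=16, (1-3)^2=4, (2-2)^2=0, (3-7)^2=16, (4-1)^2=9
sum(d^2) = 72.
Step 3: rho = 1 - 6*72 / (10*(10^2 - 1)) = 1 - 432/990 = 0.563636.
Step 4: Under H0, t = rho * sqrt((n-2)/(1-rho^2)) = 1.9300 ~ t(8).
Step 5: Two-sided p-value from the t-distribution with 8 df = 0.089724.
Step 6: alpha = 0.1. reject H0.

rho = 0.5636, p = 0.089724, reject H0 at alpha = 0.1.


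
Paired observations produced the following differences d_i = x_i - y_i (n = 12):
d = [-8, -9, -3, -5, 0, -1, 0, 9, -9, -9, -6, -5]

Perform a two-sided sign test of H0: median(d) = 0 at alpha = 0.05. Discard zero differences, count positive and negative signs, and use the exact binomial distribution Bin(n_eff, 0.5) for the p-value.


Step 1: Discard zero differences. Original n = 12; n_eff = number of nonzero differences = 10.
Nonzero differences (with sign): -8, -9, -3, -5, -1, +9, -9, -9, -6, -5
Step 2: Count signs: positive = 1, negative = 9.
Step 3: Under H0: P(positive) = 0.5, so the number of positives S ~ Bin(10, 0.5).
Step 4: Two-sided exact p-value = sum of Bin(10,0.5) probabilities at or below the observed probability = 0.021484.
Step 5: alpha = 0.05. reject H0.

n_eff = 10, pos = 1, neg = 9, p = 0.021484, reject H0.
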